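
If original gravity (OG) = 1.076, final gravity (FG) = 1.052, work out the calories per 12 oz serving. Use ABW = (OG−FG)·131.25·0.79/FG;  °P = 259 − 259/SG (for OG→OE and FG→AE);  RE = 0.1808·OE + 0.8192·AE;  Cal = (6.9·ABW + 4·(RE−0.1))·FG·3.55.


ABW = (1.076 − 1.052)·131.25·0.79/1.052 = 2.3655
OE = 259 − 259/1.076 = 18.2937 °P
AE = 259 − 259/1.052 = 12.8023 °P
RE = 0.1808·18.2937 + 0.8192·12.8023 = 13.7951 °P
Cal = (6.9·2.3655 + 4·(13.7951−0.1))·1.052·3.55

265.5391 kcal


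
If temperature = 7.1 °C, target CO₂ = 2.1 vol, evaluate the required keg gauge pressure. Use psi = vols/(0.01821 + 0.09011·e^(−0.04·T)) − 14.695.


psi = 2.1/(0.01821 + 0.09011·e^(−0.04·7.1)) − 14.695

9.7117 psi


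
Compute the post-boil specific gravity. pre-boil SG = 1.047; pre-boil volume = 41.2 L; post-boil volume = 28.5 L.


SG_post = 1 + (SG_pre − 1)·V_pre/V_post
pts_pre = (1.047 − 1)·1000 = 47.0000
pts_post = 47.0000·41.2/28.5 = 67.9439
SG_post = 1 + 67.9439/1000

1.0679


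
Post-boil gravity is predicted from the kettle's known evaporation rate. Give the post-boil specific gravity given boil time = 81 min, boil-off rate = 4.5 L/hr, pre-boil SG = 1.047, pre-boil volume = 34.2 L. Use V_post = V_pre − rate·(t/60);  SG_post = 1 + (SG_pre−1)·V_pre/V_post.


V_post = 34.2 − 4.5·(81/60) = 28.1250
SG_post = 1 + (1.047 − 1)·34.2/28.1250

1.0572


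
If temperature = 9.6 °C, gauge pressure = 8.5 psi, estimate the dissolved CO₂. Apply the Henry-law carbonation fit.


vols = (P + 14.695)·(0.01821 + 0.09011·e^(−0.04·T))
vols = (8.5 + 14.695)·(0.01821 + 0.09011·e^(−0.04·9.6))

1.8460 volumes


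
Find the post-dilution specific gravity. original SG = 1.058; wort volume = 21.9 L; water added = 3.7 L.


SG_new = 1 + (SG_old − 1)·V_old/(V_old + V_water)
pts = (1.058 − 1)·1000·21.9/(21.9 + 3.7) = 49.6172
SG_new = 1 + 49.6172/1000

1.0496


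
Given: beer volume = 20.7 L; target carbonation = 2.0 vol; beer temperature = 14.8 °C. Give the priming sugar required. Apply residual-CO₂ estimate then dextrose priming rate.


residual = 14.695·(0.01821 + 0.09011·e^(−0.04·T));  sugar = (target − residual)·4.0·V
residual = 14.695·(0.01821 + 0.09011·e^(−0.04·14.8)) = 1.0002
sugar = (2.0 − 1.0002)·4.0·20.7

82.7875 g


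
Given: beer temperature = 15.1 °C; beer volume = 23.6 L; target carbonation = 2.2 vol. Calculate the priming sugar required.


residual = 14.695·(0.01821 + 0.09011·e^(−0.04·T));  sugar = (target − residual)·4.0·V
residual = 14.695·(0.01821 + 0.09011·e^(−0.04·15.1)) = 0.9914
sugar = (2.2 − 0.9914)·4.0·23.6

114.0906 g


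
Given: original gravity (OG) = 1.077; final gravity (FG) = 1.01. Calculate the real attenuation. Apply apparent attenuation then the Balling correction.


AA = (OG−FG)/(OG−1)·100;  RA = AA·0.8192
AA = (1.077 − 1.01)/(1.077 − 1)·100 = 87.0130
RA = 87.0130·0.8192

71.2810 %


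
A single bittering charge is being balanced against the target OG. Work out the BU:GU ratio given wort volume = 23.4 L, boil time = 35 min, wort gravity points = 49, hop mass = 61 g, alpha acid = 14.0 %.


U = 1.65·0.000125^(GP/1000)·(1−e^(−0.04t))/4.15;  IBU = (α/100)·m·U·1000/V;  BU:GU = IBU/GP
U = 1.65·0.000125^(49/1000)·(1−e^(−0.04·35))/4.15 = 0.1928
IBU = (14.0/100)·61·0.1928·1000/23.4 = 70.3807
BU:GU = 70.3807/49

1.4363


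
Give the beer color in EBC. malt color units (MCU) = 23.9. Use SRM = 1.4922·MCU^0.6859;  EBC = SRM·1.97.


SRM = 1.4922·23.9^0.6859 = 13.1604
EBC = 13.1604·1.97

25.9261 EBC


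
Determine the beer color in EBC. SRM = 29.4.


EBC = SRM · 1.97
EBC = 29.4 · 1.97

57.9180 EBC


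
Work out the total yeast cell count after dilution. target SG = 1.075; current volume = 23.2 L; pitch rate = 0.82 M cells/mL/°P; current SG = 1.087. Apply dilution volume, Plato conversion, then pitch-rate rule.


V_w = V·((SG_c−1)/(SG_t−1)−1);  °P = 259 − 259/SG_t;  cells = rate·(V+V_w)·°P
V_w = 23.2·((1.087−1)/(1.075−1)−1) = 3.7120
V_final = 23.2 + 3.7120 = 26.9120
°P = 259 − 259/1.075 = 18.0698
cells = 0.82·26.9120·18.0698

398.7607 billion cells


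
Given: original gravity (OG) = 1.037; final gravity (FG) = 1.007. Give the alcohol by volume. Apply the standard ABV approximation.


ABV = (OG − FG) · 131.25
ABV = (1.037 − 1.007) · 131.25

3.9375 % ABV


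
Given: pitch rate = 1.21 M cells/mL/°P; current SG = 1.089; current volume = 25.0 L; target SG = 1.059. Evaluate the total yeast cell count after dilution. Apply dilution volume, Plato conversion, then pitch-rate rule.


V_w = V·((SG_c−1)/(SG_t−1)−1);  °P = 259 − 259/SG_t;  cells = rate·(V+V_w)·°P
V_w = 25.0·((1.089−1)/(1.059−1)−1) = 12.7119
V_final = 25.0 + 12.7119 = 37.7119
°P = 259 − 259/1.059 = 14.4297
cells = 1.21·37.7119·14.4297

658.4445 billion cells


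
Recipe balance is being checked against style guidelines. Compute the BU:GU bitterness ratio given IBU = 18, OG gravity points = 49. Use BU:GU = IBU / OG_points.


BU:GU = 18 / 49

0.3673


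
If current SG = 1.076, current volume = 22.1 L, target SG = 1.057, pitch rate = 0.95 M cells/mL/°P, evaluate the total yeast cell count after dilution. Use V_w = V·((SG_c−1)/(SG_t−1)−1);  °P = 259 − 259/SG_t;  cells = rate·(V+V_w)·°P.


V_w = 22.1·((1.076−1)/(1.057−1)−1) = 7.3667
V_final = 22.1 + 7.3667 = 29.4667
°P = 259 − 259/1.057 = 13.9669
cells = 0.95·29.4667·13.9669

390.9797 billion cells


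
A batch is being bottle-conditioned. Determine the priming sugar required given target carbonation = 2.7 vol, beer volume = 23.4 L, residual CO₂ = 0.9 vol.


sugar = (target − residual)·4.0·V
sugar = (2.7 − 0.9)·4.0·23.4

168.4800 g


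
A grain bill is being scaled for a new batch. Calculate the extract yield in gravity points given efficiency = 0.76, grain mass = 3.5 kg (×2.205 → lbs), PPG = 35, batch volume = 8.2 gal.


points = lbs × PPG × eff / vol
lbs = 3.5 × 2.205 = 7.7175
points = 7.7175 × 35 × 0.76 / 8.2

25.0348 points


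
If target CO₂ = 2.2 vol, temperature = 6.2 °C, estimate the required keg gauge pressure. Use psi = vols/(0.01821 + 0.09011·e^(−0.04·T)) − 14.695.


psi = 2.2/(0.01821 + 0.09011·e^(−0.04·6.2)) − 14.695

10.1558 psi


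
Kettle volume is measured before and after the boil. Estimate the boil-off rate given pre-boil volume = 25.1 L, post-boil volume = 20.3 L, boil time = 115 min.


rate = (V_pre − V_post) / (t_min/60)
rate = (25.1 − 20.3) / (115/60)

2.5043 L/hr


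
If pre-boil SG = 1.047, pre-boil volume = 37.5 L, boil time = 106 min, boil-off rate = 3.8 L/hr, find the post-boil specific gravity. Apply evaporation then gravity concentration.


V_post = V_pre − rate·(t/60);  SG_post = 1 + (SG_pre−1)·V_pre/V_post
V_post = 37.5 − 3.8·(106/60) = 30.7867
SG_post = 1 + (1.047 − 1)·37.5/30.7867

1.0572


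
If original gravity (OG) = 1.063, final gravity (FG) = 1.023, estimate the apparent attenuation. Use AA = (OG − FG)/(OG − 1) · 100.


AA = (1.063 − 1.023)/(1.063 − 1) · 100

63.4921 %


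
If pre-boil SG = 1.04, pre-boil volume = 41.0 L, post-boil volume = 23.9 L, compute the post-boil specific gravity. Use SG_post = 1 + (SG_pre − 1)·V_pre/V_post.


pts_pre = (1.04 − 1)·1000 = 40.0000
pts_post = 40.0000·41.0/23.9 = 68.6192
SG_post = 1 + 68.6192/1000

1.0686


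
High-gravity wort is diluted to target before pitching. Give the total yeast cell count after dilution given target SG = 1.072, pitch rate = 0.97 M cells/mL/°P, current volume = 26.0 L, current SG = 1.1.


V_w = V·((SG_c−1)/(SG_t−1)−1);  °P = 259 − 259/SG_t;  cells = rate·(V+V_w)·°P
V_w = 26.0·((1.1−1)/(1.072−1)−1) = 10.1111
V_final = 26.0 + 10.1111 = 36.1111
°P = 259 − 259/1.072 = 17.3955
cells = 0.97·36.1111·17.3955

609.3265 billion cells


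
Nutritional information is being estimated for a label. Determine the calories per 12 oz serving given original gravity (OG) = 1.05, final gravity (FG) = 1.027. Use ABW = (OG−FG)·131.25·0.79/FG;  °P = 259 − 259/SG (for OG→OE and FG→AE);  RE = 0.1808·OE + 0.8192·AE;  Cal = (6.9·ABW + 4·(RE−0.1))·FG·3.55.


ABW = (1.05 − 1.027)·131.25·0.79/1.027 = 2.3221
OE = 259 − 259/1.05 = 12.3333 °P
AE = 259 − 259/1.027 = 6.8092 °P
RE = 0.1808·12.3333 + 0.8192·6.8092 = 7.8079 °P
Cal = (6.9·2.3221 + 4·(7.8079−0.1))·1.027·3.55

170.8237 kcal


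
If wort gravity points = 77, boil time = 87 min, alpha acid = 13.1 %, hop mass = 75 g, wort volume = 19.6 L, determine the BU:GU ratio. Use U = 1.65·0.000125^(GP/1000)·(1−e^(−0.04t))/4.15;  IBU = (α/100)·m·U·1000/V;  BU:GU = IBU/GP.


U = 1.65·0.000125^(77/1000)·(1−e^(−0.04·87))/4.15 = 0.1929
IBU = (13.1/100)·75·0.1929·1000/19.6 = 96.6907
BU:GU = 96.6907/77

1.2557


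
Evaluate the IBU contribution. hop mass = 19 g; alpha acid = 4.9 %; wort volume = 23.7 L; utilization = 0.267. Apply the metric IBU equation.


IBU = (α/100)·mass·U·1000 / V
IBU = (4.9/100)·19·0.267·1000 / 23.7

10.4885 IBU


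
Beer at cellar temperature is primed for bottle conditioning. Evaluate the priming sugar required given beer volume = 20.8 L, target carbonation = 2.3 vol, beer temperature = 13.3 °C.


residual = 14.695·(0.01821 + 0.09011·e^(−0.04·T));  sugar = (target − residual)·4.0·V
residual = 14.695·(0.01821 + 0.09011·e^(−0.04·13.3)) = 1.0454
sugar = (2.3 − 1.0454)·4.0·20.8

104.3786 g


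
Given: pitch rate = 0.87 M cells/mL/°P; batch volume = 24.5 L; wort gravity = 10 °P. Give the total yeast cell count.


cells (billions) = rate · V_L · °P
cells = 0.87 · 24.5 · 10

213.1500 billion cells


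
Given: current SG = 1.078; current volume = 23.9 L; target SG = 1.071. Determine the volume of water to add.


V_water = V·((SG_curr − 1)/(SG_target − 1) − 1)
V_water = 23.9·((1.078 − 1)/(1.071 − 1) − 1)

2.3563 L


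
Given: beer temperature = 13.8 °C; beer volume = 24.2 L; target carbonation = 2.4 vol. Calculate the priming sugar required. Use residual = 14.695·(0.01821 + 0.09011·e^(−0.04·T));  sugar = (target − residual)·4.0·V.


residual = 14.695·(0.01821 + 0.09011·e^(−0.04·13.8)) = 1.0300
sugar = (2.4 − 1.0300)·4.0·24.2

132.6114 g


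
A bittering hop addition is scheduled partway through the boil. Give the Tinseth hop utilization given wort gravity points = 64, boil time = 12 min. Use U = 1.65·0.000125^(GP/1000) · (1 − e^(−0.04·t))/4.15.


bigness = 1.65·0.000125^(64/1000) = 0.9283
boil_factor = (1 − e^(−0.04·12))/4.15 = 0.0919
U = 0.9283 · 0.0919

0.0853


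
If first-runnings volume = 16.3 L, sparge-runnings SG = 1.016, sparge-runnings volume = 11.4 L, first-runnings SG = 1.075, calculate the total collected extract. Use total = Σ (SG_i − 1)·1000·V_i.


first = (1.075 − 1)·1000·16.3 = 1222.5000
sparge = (1.016 − 1)·1000·11.4 = 182.4000
total = 1222.5000 + 182.4000

1404.9000 gravity·L


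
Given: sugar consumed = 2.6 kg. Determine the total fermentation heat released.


Q = m_sugar · 590 kJ/kg
Q = 2.6 · 590

1534.0000 kJ


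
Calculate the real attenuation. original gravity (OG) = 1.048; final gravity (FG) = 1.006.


AA = (OG−FG)/(OG−1)·100;  RA = AA·0.8192
AA = (1.048 − 1.006)/(1.048 − 1)·100 = 87.5000
RA = 87.5000·0.8192

71.6800 %


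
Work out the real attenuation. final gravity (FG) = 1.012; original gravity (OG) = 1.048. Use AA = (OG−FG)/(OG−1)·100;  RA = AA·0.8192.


AA = (1.048 − 1.012)/(1.048 − 1)·100 = 75.0000
RA = 75.0000·0.8192

61.4400 %


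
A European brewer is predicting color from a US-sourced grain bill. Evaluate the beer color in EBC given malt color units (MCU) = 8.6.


SRM = 1.4922·MCU^0.6859;  EBC = SRM·1.97
SRM = 1.4922·8.6^0.6859 = 6.5283
EBC = 6.5283·1.97

12.8607 EBC


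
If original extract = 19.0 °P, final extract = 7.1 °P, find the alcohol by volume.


SG = 259/(259 − P);  ABV = (OG − FG)·131.25
OG = 259/(259 − 19.0) = 1.0792
FG = 259/(259 − 7.1) = 1.0282
ABV = (1.0792 − 1.0282)·131.25

6.6912 % ABV


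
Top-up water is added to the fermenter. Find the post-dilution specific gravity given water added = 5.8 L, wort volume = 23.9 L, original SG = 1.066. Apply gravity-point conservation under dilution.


SG_new = 1 + (SG_old − 1)·V_old/(V_old + V_water)
pts = (1.066 − 1)·1000·23.9/(23.9 + 5.8) = 53.1111
SG_new = 1 + 53.1111/1000

1.0531


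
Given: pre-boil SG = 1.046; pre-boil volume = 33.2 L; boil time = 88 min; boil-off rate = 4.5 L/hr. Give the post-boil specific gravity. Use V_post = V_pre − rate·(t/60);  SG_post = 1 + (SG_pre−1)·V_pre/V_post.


V_post = 33.2 − 4.5·(88/60) = 26.6000
SG_post = 1 + (1.046 − 1)·33.2/26.6000

1.0574


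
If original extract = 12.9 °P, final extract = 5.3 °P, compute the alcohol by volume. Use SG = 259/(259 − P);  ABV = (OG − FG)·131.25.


OG = 259/(259 − 12.9) = 1.0524
FG = 259/(259 − 5.3) = 1.0209
ABV = (1.0524 − 1.0209)·131.25

4.1379 % ABV


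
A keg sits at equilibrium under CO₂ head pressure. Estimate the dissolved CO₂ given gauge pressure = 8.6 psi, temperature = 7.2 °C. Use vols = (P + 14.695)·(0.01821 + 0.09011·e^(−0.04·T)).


vols = (8.6 + 14.695)·(0.01821 + 0.09011·e^(−0.04·7.2))

1.9980 volumes


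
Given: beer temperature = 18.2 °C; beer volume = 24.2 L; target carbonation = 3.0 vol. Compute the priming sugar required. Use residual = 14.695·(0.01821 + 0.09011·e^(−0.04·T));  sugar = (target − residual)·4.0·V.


residual = 14.695·(0.01821 + 0.09011·e^(−0.04·18.2)) = 0.9070
sugar = (3.0 − 0.9070)·4.0·24.2

202.6023 g


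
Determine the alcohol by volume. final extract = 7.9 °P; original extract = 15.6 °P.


SG = 259/(259 − P);  ABV = (OG − FG)·131.25
OG = 259/(259 − 15.6) = 1.0641
FG = 259/(259 − 7.9) = 1.0315
ABV = (1.0641 − 1.0315)·131.25

4.2827 % ABV


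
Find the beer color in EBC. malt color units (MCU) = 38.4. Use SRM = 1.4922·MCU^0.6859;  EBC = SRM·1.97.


SRM = 1.4922·38.4^0.6859 = 18.2188
EBC = 18.2188·1.97

35.8910 EBC


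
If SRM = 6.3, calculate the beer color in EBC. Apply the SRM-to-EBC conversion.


EBC = SRM · 1.97
EBC = 6.3 · 1.97

12.4110 EBC


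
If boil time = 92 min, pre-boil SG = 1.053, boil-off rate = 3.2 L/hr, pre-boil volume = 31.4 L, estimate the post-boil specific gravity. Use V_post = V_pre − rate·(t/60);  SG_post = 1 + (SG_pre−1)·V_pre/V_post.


V_post = 31.4 − 3.2·(92/60) = 26.4933
SG_post = 1 + (1.053 − 1)·31.4/26.4933

1.0628


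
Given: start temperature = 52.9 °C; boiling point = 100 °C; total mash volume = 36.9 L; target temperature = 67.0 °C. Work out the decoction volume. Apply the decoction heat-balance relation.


V_dec = V_total·(T_target − T_start)/(T_boil − T_start)
V_dec = 36.9·(67.0 − 52.9)/(100 − 52.9)

11.0465 L


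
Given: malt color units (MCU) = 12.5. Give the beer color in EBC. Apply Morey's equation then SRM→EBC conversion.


SRM = 1.4922·MCU^0.6859;  EBC = SRM·1.97
SRM = 1.4922·12.5^0.6859 = 8.4372
EBC = 8.4372·1.97

16.6213 EBC


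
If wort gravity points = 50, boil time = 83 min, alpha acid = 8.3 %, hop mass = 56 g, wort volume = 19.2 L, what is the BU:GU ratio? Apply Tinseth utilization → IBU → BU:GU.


U = 1.65·0.000125^(GP/1000)·(1−e^(−0.04t))/4.15;  IBU = (α/100)·m·U·1000/V;  BU:GU = IBU/GP
U = 1.65·0.000125^(50/1000)·(1−e^(−0.04·83))/4.15 = 0.2445
IBU = (8.3/100)·56·0.2445·1000/19.2 = 59.1908
BU:GU = 59.1908/50

1.1838


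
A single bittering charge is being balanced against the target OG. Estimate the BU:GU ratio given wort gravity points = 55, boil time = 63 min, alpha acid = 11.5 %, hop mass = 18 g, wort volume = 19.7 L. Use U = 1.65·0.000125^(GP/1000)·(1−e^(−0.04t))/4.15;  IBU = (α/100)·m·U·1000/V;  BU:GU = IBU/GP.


U = 1.65·0.000125^(55/1000)·(1−e^(−0.04·63))/4.15 = 0.2230
IBU = (11.5/100)·18·0.2230·1000/19.7 = 23.4337
BU:GU = 23.4337/55

0.4261


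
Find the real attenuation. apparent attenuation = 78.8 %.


RA = AA · 0.8192
RA = 78.8 · 0.8192

64.5530 %


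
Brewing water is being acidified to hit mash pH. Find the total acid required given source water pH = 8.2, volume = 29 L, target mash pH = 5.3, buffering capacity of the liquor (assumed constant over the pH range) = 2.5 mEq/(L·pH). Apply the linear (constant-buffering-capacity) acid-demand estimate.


acid = buffering capacity · (pH_source − pH_target) · V
acid = 2.5 · (8.2 − 5.3) · 29

210.2500 mEq


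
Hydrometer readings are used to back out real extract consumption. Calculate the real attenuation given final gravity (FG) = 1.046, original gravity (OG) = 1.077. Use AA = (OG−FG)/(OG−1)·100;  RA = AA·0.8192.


AA = (1.077 − 1.046)/(1.077 − 1)·100 = 40.2597
RA = 40.2597·0.8192

32.9808 %


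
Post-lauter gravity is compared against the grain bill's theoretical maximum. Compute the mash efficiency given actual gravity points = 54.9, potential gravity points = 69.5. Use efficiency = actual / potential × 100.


efficiency = 54.9 / 69.5 × 100

78.9928 %


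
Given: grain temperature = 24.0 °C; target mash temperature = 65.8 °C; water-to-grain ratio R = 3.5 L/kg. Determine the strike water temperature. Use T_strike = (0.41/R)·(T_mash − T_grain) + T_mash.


T_strike = (0.41/3.5)·(65.8 − 24.0) + 65.8

70.6966 °C


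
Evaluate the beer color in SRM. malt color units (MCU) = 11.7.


SRM = 1.4922 · MCU^0.6859
SRM = 1.4922 · 11.7^0.6859

8.0630 SRM


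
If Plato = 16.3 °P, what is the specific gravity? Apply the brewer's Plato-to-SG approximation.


SG = 259/(259 − P)
SG = 259/(259 − 16.3)

1.0672


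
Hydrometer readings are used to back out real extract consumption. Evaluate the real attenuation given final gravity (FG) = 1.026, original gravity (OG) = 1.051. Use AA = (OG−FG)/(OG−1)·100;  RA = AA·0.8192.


AA = (1.051 − 1.026)/(1.051 − 1)·100 = 49.0196
RA = 49.0196·0.8192

40.1569 %


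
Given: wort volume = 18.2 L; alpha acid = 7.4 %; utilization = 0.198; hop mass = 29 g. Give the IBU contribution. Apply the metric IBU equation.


IBU = (α/100)·mass·U·1000 / V
IBU = (7.4/100)·29·0.198·1000 / 18.2

23.3466 IBU


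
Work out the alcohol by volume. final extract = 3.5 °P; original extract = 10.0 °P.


SG = 259/(259 − P);  ABV = (OG − FG)·131.25
OG = 259/(259 − 10.0) = 1.0402
FG = 259/(259 − 3.5) = 1.0137
ABV = (1.0402 − 1.0137)·131.25

3.4731 % ABV


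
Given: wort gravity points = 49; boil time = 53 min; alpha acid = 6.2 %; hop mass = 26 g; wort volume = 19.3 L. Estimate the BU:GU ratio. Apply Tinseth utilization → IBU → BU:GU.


U = 1.65·0.000125^(GP/1000)·(1−e^(−0.04t))/4.15;  IBU = (α/100)·m·U·1000/V;  BU:GU = IBU/GP
U = 1.65·0.000125^(49/1000)·(1−e^(−0.04·53))/4.15 = 0.2252
IBU = (6.2/100)·26·0.2252·1000/19.3 = 18.8131
BU:GU = 18.8131/49

0.3839


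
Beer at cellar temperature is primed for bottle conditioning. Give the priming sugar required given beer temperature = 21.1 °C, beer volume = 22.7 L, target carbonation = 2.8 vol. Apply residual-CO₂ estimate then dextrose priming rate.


residual = 14.695·(0.01821 + 0.09011·e^(−0.04·T));  sugar = (target − residual)·4.0·V
residual = 14.695·(0.01821 + 0.09011·e^(−0.04·21.1)) = 0.8370
sugar = (2.8 − 0.8370)·4.0·22.7

178.2431 g


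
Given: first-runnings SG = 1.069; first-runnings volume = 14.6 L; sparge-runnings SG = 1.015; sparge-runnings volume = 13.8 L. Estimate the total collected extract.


total = Σ (SG_i − 1)·1000·V_i
first = (1.069 − 1)·1000·14.6 = 1007.4000
sparge = (1.015 − 1)·1000·13.8 = 207.0000
total = 1007.4000 + 207.0000

1214.4000 gravity·L


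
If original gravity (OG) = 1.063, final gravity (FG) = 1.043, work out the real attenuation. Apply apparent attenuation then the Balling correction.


AA = (OG−FG)/(OG−1)·100;  RA = AA·0.8192
AA = (1.063 − 1.043)/(1.063 − 1)·100 = 31.7460
RA = 31.7460·0.8192

26.0063 %


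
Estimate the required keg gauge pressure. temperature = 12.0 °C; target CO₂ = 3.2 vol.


psi = vols/(0.01821 + 0.09011·e^(−0.04·T)) − 14.695
psi = 3.2/(0.01821 + 0.09011·e^(−0.04·12.0)) − 14.695

28.5666 psi


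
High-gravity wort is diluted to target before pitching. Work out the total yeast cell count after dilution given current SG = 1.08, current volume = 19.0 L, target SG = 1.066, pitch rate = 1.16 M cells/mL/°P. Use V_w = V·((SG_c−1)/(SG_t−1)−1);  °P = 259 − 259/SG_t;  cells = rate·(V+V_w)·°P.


V_w = 19.0·((1.08−1)/(1.066−1)−1) = 4.0303
V_final = 19.0 + 4.0303 = 23.0303
°P = 259 − 259/1.066 = 16.0356
cells = 1.16·23.0303·16.0356

428.3947 billion cells


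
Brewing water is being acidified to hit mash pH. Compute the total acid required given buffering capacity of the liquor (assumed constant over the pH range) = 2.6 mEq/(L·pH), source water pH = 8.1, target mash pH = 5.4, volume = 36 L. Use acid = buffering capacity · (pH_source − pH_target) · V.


acid = 2.6 · (8.1 − 5.4) · 36

252.7200 mEq


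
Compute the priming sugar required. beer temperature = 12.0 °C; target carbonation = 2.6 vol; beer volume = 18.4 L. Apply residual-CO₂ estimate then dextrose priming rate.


residual = 14.695·(0.01821 + 0.09011·e^(−0.04·T));  sugar = (target − residual)·4.0·V
residual = 14.695·(0.01821 + 0.09011·e^(−0.04·12.0)) = 1.0870
sugar = (2.6 − 1.0870)·4.0·18.4

111.3591 g


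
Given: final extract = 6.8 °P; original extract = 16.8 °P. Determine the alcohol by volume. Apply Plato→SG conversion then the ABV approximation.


SG = 259/(259 − P);  ABV = (OG − FG)·131.25
OG = 259/(259 − 16.8) = 1.0694
FG = 259/(259 − 6.8) = 1.0270
ABV = (1.0694 − 1.0270)·131.25

5.5652 % ABV


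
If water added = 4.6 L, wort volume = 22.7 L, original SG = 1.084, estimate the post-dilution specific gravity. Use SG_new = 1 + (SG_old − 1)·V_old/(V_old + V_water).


pts = (1.084 − 1)·1000·22.7/(22.7 + 4.6) = 69.8462
SG_new = 1 + 69.8462/1000

1.0698


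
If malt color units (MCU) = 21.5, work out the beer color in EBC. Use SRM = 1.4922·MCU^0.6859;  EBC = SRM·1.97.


SRM = 1.4922·21.5^0.6859 = 12.2390
EBC = 12.2390·1.97

24.1109 EBC


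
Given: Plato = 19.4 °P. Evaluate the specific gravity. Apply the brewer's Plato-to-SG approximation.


SG = 259/(259 − P)
SG = 259/(259 − 19.4)

1.0810


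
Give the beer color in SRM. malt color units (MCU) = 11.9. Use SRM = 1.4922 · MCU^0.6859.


SRM = 1.4922 · 11.9^0.6859

8.1573 SRM


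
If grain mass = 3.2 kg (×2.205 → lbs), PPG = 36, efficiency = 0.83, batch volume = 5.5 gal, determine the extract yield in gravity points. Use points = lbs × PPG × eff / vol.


lbs = 3.2 × 2.205 = 7.0560
points = 7.0560 × 36 × 0.83 / 5.5

38.3333 points


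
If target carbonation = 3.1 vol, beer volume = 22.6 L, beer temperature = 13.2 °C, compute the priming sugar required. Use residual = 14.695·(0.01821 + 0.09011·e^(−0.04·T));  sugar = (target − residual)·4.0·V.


residual = 14.695·(0.01821 + 0.09011·e^(−0.04·13.2)) = 1.0486
sugar = (3.1 − 1.0486)·4.0·22.6

185.4495 g


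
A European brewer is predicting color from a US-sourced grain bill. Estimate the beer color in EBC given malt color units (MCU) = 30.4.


SRM = 1.4922·MCU^0.6859;  EBC = SRM·1.97
SRM = 1.4922·30.4^0.6859 = 15.5214
EBC = 15.5214·1.97

30.5771 EBC


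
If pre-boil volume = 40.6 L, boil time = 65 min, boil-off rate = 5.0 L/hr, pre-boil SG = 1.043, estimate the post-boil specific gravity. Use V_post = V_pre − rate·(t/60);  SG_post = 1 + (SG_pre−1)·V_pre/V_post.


V_post = 40.6 − 5.0·(65/60) = 35.1833
SG_post = 1 + (1.043 − 1)·40.6/35.1833

1.0496


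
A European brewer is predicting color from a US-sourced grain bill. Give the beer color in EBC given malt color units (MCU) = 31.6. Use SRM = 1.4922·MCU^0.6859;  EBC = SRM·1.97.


SRM = 1.4922·31.6^0.6859 = 15.9390
EBC = 15.9390·1.97

31.3999 EBC


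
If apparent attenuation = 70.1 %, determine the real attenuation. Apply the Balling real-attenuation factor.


RA = AA · 0.8192
RA = 70.1 · 0.8192

57.4259 %


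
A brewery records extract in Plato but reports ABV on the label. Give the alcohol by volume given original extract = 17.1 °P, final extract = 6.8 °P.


SG = 259/(259 − P);  ABV = (OG − FG)·131.25
OG = 259/(259 − 17.1) = 1.0707
FG = 259/(259 − 6.8) = 1.0270
ABV = (1.0707 − 1.0270)·131.25

5.7393 % ABV


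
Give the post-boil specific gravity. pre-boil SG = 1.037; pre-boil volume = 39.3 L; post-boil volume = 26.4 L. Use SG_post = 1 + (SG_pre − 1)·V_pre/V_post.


pts_pre = (1.037 − 1)·1000 = 37.0000
pts_post = 37.0000·39.3/26.4 = 55.0795
SG_post = 1 + 55.0795/1000

1.0551


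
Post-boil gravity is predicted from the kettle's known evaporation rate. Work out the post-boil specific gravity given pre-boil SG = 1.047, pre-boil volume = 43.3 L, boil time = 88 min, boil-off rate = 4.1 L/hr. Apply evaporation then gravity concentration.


V_post = V_pre − rate·(t/60);  SG_post = 1 + (SG_pre−1)·V_pre/V_post
V_post = 43.3 − 4.1·(88/60) = 37.2867
SG_post = 1 + (1.047 − 1)·43.3/37.2867

1.0546


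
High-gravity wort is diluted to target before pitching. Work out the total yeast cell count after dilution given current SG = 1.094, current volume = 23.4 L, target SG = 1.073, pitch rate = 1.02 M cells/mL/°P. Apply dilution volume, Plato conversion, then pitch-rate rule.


V_w = V·((SG_c−1)/(SG_t−1)−1);  °P = 259 − 259/SG_t;  cells = rate·(V+V_w)·°P
V_w = 23.4·((1.094−1)/(1.073−1)−1) = 6.7315
V_final = 23.4 + 6.7315 = 30.1315
°P = 259 − 259/1.073 = 17.6207
cells = 1.02·30.1315·17.6207

541.5567 billion cells


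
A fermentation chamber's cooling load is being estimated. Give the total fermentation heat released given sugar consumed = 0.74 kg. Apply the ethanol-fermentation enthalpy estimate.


Q = m_sugar · 590 kJ/kg
Q = 0.74 · 590

436.6000 kJ


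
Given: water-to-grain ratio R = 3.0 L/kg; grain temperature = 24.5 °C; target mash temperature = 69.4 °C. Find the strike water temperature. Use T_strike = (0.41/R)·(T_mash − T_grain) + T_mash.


T_strike = (0.41/3.0)·(69.4 − 24.5) + 69.4

75.5363 °C


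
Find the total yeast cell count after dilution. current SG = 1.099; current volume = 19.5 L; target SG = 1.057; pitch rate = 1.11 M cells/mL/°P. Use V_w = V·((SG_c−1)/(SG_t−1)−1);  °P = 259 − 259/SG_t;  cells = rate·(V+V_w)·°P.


V_w = 19.5·((1.099−1)/(1.057−1)−1) = 14.3684
V_final = 19.5 + 14.3684 = 33.8684
°P = 259 − 259/1.057 = 13.9669
cells = 1.11·33.8684·13.9669

525.0704 billion cells


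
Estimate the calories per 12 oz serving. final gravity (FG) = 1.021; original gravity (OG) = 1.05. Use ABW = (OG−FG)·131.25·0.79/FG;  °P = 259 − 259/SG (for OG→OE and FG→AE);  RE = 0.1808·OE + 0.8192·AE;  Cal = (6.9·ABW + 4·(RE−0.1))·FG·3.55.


ABW = (1.05 − 1.021)·131.25·0.79/1.021 = 2.9451
OE = 259 − 259/1.05 = 12.3333 °P
AE = 259 − 259/1.021 = 5.3271 °P
RE = 0.1808·12.3333 + 0.8192·5.3271 = 6.5939 °P
Cal = (6.9·2.9451 + 4·(6.5939−0.1))·1.021·3.55

167.8041 kcal


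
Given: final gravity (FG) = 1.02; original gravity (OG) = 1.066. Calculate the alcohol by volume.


ABV = (OG − FG) · 131.25
ABV = (1.066 − 1.02) · 131.25

6.0375 % ABV


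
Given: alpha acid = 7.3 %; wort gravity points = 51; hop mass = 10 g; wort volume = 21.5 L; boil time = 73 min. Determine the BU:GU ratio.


U = 1.65·0.000125^(GP/1000)·(1−e^(−0.04t))/4.15;  IBU = (α/100)·m·U·1000/V;  BU:GU = IBU/GP
U = 1.65·0.000125^(51/1000)·(1−e^(−0.04·73))/4.15 = 0.2378
IBU = (7.3/100)·10·0.2378·1000/21.5 = 8.0758
BU:GU = 8.0758/51

0.1583


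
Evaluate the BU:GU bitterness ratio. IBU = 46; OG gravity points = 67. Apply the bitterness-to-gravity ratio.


BU:GU = IBU / OG_points
BU:GU = 46 / 67

0.6866


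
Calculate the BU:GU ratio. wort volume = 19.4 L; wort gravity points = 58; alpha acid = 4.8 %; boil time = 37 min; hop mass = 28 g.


U = 1.65·0.000125^(GP/1000)·(1−e^(−0.04t))/4.15;  IBU = (α/100)·m·U·1000/V;  BU:GU = IBU/GP
U = 1.65·0.000125^(58/1000)·(1−e^(−0.04·37))/4.15 = 0.1823
IBU = (4.8/100)·28·0.1823·1000/19.4 = 12.6321
BU:GU = 12.6321/58

0.2178


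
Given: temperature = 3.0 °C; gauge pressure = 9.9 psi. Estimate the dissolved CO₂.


vols = (P + 14.695)·(0.01821 + 0.09011·e^(−0.04·T))
vols = (9.9 + 14.695)·(0.01821 + 0.09011·e^(−0.04·3.0))

2.4135 volumes


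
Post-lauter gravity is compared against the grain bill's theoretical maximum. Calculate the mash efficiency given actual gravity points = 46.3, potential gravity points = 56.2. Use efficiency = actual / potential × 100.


efficiency = 46.3 / 56.2 × 100

82.3843 %


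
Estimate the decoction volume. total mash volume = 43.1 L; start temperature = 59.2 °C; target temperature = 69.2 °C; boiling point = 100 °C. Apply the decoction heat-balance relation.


V_dec = V_total·(T_target − T_start)/(T_boil − T_start)
V_dec = 43.1·(69.2 − 59.2)/(100 − 59.2)

10.5637 L


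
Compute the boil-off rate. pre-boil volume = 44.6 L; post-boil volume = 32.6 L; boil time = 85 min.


rate = (V_pre − V_post) / (t_min/60)
rate = (44.6 − 32.6) / (85/60)

8.4706 L/hr


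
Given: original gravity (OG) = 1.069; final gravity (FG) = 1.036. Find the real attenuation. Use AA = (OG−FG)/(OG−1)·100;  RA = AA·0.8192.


AA = (1.069 − 1.036)/(1.069 − 1)·100 = 47.8261
RA = 47.8261·0.8192

39.1791 %


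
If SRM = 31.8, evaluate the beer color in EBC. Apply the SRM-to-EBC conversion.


EBC = SRM · 1.97
EBC = 31.8 · 1.97

62.6460 EBC


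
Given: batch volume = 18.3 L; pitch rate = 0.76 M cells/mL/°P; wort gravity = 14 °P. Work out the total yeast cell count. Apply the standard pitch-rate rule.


cells (billions) = rate · V_L · °P
cells = 0.76 · 18.3 · 14

194.7120 billion cells


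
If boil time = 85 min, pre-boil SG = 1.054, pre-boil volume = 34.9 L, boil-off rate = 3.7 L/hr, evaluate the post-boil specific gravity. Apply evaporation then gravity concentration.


V_post = V_pre − rate·(t/60);  SG_post = 1 + (SG_pre−1)·V_pre/V_post
V_post = 34.9 − 3.7·(85/60) = 29.6583
SG_post = 1 + (1.054 − 1)·34.9/29.6583

1.0635


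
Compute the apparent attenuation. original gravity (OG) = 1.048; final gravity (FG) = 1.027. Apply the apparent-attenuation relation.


AA = (OG − FG)/(OG − 1) · 100
AA = (1.048 − 1.027)/(1.048 − 1) · 100

43.7500 %


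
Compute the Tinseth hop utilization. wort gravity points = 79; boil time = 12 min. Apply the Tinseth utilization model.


U = 1.65·0.000125^(GP/1000) · (1 − e^(−0.04·t))/4.15
bigness = 1.65·0.000125^(79/1000) = 0.8112
boil_factor = (1 − e^(−0.04·12))/4.15 = 0.0919
U = 0.8112 · 0.0919

0.0745


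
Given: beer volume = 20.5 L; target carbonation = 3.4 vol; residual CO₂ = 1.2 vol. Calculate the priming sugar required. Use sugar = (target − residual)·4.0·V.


sugar = (3.4 − 1.2)·4.0·20.5

180.4000 g


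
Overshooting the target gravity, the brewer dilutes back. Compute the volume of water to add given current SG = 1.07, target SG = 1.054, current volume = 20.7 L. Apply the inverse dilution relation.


V_water = V·((SG_curr − 1)/(SG_target − 1) − 1)
V_water = 20.7·((1.07 − 1)/(1.054 − 1) − 1)

6.1333 L


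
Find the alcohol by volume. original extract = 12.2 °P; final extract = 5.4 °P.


SG = 259/(259 − P);  ABV = (OG − FG)·131.25
OG = 259/(259 − 12.2) = 1.0494
FG = 259/(259 − 5.4) = 1.0213
ABV = (1.0494 − 1.0213)·131.25

3.6933 % ABV


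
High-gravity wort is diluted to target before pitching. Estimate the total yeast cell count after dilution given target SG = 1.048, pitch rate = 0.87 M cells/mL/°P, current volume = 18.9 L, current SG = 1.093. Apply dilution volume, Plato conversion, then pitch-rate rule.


V_w = V·((SG_c−1)/(SG_t−1)−1);  °P = 259 − 259/SG_t;  cells = rate·(V+V_w)·°P
V_w = 18.9·((1.093−1)/(1.048−1)−1) = 17.7187
V_final = 18.9 + 17.7187 = 36.6187
°P = 259 − 259/1.048 = 11.8626
cells = 0.87·36.6187·11.8626

377.9223 billion cells


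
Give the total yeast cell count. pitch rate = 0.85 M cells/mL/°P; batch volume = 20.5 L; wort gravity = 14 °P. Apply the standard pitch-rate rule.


cells (billions) = rate · V_L · °P
cells = 0.85 · 20.5 · 14

243.9500 billion cells


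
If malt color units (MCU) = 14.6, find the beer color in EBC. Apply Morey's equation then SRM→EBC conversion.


SRM = 1.4922·MCU^0.6859;  EBC = SRM·1.97
SRM = 1.4922·14.6^0.6859 = 9.3855
EBC = 9.3855·1.97

18.4894 EBC


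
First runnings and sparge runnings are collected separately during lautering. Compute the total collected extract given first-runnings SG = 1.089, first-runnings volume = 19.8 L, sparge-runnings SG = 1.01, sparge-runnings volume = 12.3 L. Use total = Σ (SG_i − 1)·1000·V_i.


first = (1.089 − 1)·1000·19.8 = 1762.2000
sparge = (1.01 − 1)·1000·12.3 = 123.0000
total = 1762.2000 + 123.0000

1885.2000 gravity·L


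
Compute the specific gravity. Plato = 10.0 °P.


SG = 259/(259 − P)
SG = 259/(259 − 10.0)

1.0402


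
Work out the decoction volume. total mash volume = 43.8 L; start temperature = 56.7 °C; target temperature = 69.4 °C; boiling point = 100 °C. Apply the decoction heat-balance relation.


V_dec = V_total·(T_target − T_start)/(T_boil − T_start)
V_dec = 43.8·(69.4 − 56.7)/(100 − 56.7)

12.8467 L


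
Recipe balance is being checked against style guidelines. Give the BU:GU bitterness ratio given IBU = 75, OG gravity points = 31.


BU:GU = IBU / OG_points
BU:GU = 75 / 31

2.4194


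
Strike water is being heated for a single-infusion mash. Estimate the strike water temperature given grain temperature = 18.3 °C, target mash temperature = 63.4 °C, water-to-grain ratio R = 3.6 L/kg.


T_strike = (0.41/R)·(T_mash − T_grain) + T_mash
T_strike = (0.41/3.6)·(63.4 − 18.3) + 63.4

68.5364 °C


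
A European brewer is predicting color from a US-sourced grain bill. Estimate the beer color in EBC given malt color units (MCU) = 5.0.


SRM = 1.4922·MCU^0.6859;  EBC = SRM·1.97
SRM = 1.4922·5.0^0.6859 = 4.5004
EBC = 4.5004·1.97

8.8658 EBC


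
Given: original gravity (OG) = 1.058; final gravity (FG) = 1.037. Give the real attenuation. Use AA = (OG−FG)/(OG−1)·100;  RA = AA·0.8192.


AA = (1.058 − 1.037)/(1.058 − 1)·100 = 36.2069
RA = 36.2069·0.8192

29.6607 %


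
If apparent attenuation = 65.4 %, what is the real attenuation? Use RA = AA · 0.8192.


RA = 65.4 · 0.8192

53.5757 %


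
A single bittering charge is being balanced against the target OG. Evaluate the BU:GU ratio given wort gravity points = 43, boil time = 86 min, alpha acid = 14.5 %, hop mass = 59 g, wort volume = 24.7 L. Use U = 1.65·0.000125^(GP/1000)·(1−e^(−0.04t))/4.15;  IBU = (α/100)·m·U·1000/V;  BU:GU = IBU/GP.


U = 1.65·0.000125^(43/1000)·(1−e^(−0.04·86))/4.15 = 0.2615
IBU = (14.5/100)·59·0.2615·1000/24.7 = 90.5675
BU:GU = 90.5675/43

2.1062


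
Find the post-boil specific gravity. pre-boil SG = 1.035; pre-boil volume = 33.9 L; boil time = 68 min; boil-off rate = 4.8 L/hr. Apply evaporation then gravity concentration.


V_post = V_pre − rate·(t/60);  SG_post = 1 + (SG_pre−1)·V_pre/V_post
V_post = 33.9 − 4.8·(68/60) = 28.4600
SG_post = 1 + (1.035 − 1)·33.9/28.4600

1.0417


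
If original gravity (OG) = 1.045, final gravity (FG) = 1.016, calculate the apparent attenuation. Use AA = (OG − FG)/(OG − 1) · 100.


AA = (1.045 − 1.016)/(1.045 − 1) · 100

64.4444 %


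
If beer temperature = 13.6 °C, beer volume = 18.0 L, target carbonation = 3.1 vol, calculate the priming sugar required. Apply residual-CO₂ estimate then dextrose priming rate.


residual = 14.695·(0.01821 + 0.09011·e^(−0.04·T));  sugar = (target − residual)·4.0·V
residual = 14.695·(0.01821 + 0.09011·e^(−0.04·13.6)) = 1.0362
sugar = (3.1 − 1.0362)·4.0·18.0

148.5957 g


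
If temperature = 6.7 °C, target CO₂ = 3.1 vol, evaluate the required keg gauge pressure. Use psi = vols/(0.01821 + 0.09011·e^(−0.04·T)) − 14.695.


psi = 3.1/(0.01821 + 0.09011·e^(−0.04·6.7)) − 14.695

20.8816 psi


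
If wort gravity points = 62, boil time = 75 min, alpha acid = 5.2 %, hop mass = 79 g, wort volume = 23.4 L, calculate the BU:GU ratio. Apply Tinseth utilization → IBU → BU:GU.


U = 1.65·0.000125^(GP/1000)·(1−e^(−0.04t))/4.15;  IBU = (α/100)·m·U·1000/V;  BU:GU = IBU/GP
U = 1.65·0.000125^(62/1000)·(1−e^(−0.04·75))/4.15 = 0.2164
IBU = (5.2/100)·79·0.2164·1000/23.4 = 37.9909
BU:GU = 37.9909/62

0.6128


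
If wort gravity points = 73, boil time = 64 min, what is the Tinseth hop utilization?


U = 1.65·0.000125^(GP/1000) · (1 − e^(−0.04·t))/4.15
bigness = 1.65·0.000125^(73/1000) = 0.8562
boil_factor = (1 − e^(−0.04·64))/4.15 = 0.2223
U = 0.8562 · 0.2223

0.1904


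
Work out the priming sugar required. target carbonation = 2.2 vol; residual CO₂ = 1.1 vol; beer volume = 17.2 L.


sugar = (target − residual)·4.0·V
sugar = (2.2 − 1.1)·4.0·17.2

75.6800 g


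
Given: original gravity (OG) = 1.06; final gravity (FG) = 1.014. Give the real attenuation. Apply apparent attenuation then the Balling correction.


AA = (OG−FG)/(OG−1)·100;  RA = AA·0.8192
AA = (1.06 − 1.014)/(1.06 − 1)·100 = 76.6667
RA = 76.6667·0.8192

62.8053 %


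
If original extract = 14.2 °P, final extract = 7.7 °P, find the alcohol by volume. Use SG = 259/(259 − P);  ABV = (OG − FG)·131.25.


OG = 259/(259 − 14.2) = 1.0580
FG = 259/(259 − 7.7) = 1.0306
ABV = (1.0580 − 1.0306)·131.25

3.5918 % ABV


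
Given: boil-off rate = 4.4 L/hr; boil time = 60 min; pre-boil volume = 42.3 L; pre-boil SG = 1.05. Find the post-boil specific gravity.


V_post = V_pre − rate·(t/60);  SG_post = 1 + (SG_pre−1)·V_pre/V_post
V_post = 42.3 − 4.4·(60/60) = 37.9000
SG_post = 1 + (1.05 − 1)·42.3/37.9000

1.0558


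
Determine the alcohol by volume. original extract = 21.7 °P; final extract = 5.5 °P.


SG = 259/(259 − P);  ABV = (OG − FG)·131.25
OG = 259/(259 − 21.7) = 1.0914
FG = 259/(259 − 5.5) = 1.0217
ABV = (1.0914 − 1.0217)·131.25

9.1546 % ABV


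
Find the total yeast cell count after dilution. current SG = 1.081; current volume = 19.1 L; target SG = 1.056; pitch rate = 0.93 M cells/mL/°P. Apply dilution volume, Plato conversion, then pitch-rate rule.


V_w = V·((SG_c−1)/(SG_t−1)−1);  °P = 259 − 259/SG_t;  cells = rate·(V+V_w)·°P
V_w = 19.1·((1.081−1)/(1.056−1)−1) = 8.5268
V_final = 19.1 + 8.5268 = 27.6268
°P = 259 − 259/1.056 = 13.7348
cells = 0.93·27.6268·13.7348

352.8882 billion cells


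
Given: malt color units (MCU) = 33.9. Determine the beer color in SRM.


SRM = 1.4922 · MCU^0.6859
SRM = 1.4922 · 33.9^0.6859

16.7260 SRM


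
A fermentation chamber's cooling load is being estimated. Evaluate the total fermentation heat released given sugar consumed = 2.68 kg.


Q = m_sugar · 590 kJ/kg
Q = 2.68 · 590

1581.2000 kJ


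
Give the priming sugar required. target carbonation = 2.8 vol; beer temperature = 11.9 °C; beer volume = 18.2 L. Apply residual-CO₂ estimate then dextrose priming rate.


residual = 14.695·(0.01821 + 0.09011·e^(−0.04·T));  sugar = (target − residual)·4.0·V
residual = 14.695·(0.01821 + 0.09011·e^(−0.04·11.9)) = 1.0903
sugar = (2.8 − 1.0903)·4.0·18.2

124.4696 g
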